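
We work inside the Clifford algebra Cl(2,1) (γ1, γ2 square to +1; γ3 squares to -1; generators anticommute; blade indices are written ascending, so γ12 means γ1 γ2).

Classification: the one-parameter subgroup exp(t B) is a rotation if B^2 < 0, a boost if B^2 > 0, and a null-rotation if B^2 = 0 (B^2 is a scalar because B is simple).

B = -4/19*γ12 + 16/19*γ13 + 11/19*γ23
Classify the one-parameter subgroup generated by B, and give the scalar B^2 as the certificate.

B^2 term by term: the squares give (-4/19)^2*(γ12)^2 + (16/19)^2*(γ13)^2 + (11/19)^2*(γ23)^2 = 16/361*(-1) + 256/361*(+1) + 121/361*(+1) = 1 (each basis 2-blade squares to minus the product of its generators' squares); cross terms between blades sharing an index anticommute and cancel. So B^2 = 1.
Answer: boost, certificate B^2 = 1. B^2 = 1 is basis-independent, so its sign is the whole story.


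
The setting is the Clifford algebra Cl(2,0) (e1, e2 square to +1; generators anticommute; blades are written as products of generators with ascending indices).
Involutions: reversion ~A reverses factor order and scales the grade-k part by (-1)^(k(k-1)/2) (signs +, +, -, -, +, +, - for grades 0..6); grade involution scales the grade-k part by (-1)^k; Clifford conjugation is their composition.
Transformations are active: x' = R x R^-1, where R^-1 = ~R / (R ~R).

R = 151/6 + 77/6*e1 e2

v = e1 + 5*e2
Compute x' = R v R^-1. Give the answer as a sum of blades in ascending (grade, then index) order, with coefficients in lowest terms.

~R = 151/6 - 77/6*e1 e2, and R ~R = 14365/18, so R^-1 = ~R / (14365/18).
R v = 268/3*e1 + 113*e2
Answer: 66571/14365*e1 + 30553/14365*e2


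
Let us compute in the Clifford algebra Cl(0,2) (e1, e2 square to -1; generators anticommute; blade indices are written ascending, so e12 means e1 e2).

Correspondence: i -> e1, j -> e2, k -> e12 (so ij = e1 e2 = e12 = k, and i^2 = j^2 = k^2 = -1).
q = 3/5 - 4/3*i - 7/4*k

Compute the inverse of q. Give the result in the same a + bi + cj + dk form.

In blades: q = 3/5 - 4/3*e1 - 7/4*e12.
With qbar = 3/5 + 4/3*e1 + 7/4*e12 (scalar fixed, mapped units negated), q qbar = 18721/3600 (the sum of squared coefficients), so q^-1 = qbar / (18721/3600) = 2160/18721 + 4800/18721*e1 + 6300/18721*e12; translating back:
Answer: 2160/18721 + 4800/18721*i + 6300/18721*k


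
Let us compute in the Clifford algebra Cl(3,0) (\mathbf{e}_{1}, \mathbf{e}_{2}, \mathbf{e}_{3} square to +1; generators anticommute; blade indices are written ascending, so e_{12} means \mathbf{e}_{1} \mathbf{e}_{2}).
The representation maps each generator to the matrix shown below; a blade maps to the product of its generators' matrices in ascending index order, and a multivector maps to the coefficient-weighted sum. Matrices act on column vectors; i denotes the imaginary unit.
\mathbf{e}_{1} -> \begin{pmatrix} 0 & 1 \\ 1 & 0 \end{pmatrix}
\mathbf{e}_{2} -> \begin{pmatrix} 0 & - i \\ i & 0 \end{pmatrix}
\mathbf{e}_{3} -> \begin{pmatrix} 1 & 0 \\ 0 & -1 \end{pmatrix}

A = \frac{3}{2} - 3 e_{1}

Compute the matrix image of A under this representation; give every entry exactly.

M = (\frac{3}{2})*1 + (-3)*rho(e_{1}), summed entrywise (1 is the identity matrix):
Answer: \begin{pmatrix} \frac{3}{2} & -3 \\ -3 & \frac{3}{2} \end{pmatrix}


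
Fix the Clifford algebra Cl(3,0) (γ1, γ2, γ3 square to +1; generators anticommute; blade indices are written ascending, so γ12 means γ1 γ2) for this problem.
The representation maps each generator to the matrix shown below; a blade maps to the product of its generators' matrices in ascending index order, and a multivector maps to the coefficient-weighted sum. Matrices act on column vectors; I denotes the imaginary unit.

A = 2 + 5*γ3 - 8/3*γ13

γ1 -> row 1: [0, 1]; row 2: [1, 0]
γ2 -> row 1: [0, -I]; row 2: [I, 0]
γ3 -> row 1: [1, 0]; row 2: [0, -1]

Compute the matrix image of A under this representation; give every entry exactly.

Bivector images (products of the table entries): rho(γ13) = rho(γ1)rho(γ3) = row 1: [0, -1]; row 2: [1, 0].
M = (2)*1 + (5)*rho(γ3) + (-8/3)*rho(γ13), summed entrywise (1 is the identity matrix):
Answer: row 1: [7, 8/3]; row 2: [-8/3, -3]


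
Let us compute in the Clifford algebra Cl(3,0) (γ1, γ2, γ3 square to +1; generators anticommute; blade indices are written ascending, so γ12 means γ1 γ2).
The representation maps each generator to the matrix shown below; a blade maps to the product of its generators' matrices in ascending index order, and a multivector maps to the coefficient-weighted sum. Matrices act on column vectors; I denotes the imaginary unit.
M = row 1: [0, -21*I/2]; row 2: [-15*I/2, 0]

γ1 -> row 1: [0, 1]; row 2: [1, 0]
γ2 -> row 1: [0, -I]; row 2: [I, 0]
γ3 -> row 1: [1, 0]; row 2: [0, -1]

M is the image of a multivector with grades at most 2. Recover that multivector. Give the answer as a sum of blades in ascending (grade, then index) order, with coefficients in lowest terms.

Method: 1, rho(γ1), rho(γ2), rho(γ3) form a trace-orthogonal basis of the 2x2 complex matrices (tr(X Y) = 2 if X = Y, else 0), so M = m0*1 + m1*rho(γ1) + m2*rho(γ2) + m3*rho(γ3) with m0 = tr(M)/2 = 0, m1 = tr(M rho(γ1))/2 = -9*I, m2 = tr(M rho(γ2))/2 = 3/2, m3 = tr(M rho(γ3))/2 = 0.
Multiplying table entries, the bivector images are rho(γ12) = I*rho(γ3), rho(γ13) = -I*rho(γ2), rho(γ23) = I*rho(γ1); with real blade coefficients the real parts of m0..m3 are the coefficients of 1, γ1, γ2, γ3 and the imaginary parts give the bivectors (γ23: Im m1, γ13: -Im m2, γ12: Im m3).
Answer: 3/2*γ2 - 9*γ23


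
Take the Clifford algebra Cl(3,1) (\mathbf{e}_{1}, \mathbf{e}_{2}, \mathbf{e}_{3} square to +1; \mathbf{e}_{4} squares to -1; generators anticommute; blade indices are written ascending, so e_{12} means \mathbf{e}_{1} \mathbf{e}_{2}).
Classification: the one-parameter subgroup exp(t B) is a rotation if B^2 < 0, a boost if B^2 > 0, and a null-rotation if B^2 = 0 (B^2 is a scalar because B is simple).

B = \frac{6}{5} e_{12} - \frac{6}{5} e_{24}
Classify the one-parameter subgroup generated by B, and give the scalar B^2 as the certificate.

B^2 term by term: the squares give (\frac{6}{5})^2*(e_{12})^2 + (-\frac{6}{5})^2*(e_{24})^2 = \frac{36}{25}*(-1) + \frac{36}{25}*(+1) = 0 (each basis 2-blade squares to minus the product of its generators' squares); cross terms between blades sharing an index anticommute and cancel. So B^2 = 0.
Answer: null-rotation, certificate B^2 = 0. Check the certificate: B^2 = 0, and that sign is decisive whatever form B takes.


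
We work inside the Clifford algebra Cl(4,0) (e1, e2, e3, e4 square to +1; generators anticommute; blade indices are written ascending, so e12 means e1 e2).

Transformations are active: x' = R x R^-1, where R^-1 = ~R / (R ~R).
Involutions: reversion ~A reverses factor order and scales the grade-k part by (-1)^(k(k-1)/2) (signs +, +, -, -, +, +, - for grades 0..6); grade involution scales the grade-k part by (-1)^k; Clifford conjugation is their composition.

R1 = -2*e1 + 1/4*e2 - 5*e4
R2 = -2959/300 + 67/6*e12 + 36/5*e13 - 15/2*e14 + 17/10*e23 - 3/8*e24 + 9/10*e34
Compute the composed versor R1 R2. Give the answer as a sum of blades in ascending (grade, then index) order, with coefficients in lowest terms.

Distribute over the terms of R1 (each basis-blade product reordered to ascending indices, repeated generators contracted through their squares):
(-2*e1) R2 = 2959/150*e1 - 67/3*e2 - 72/5*e3 + 15*e4 - 17/5*e123 + 3/4*e124 - 9/5*e134
(1/4*e2) R2 = -67/24*e1 - 2959/1200*e2 + 17/40*e3 - 3/32*e4 - 9/5*e123 + 15/8*e124 + 9/40*e234
(-5*e4) R2 = -75/2*e1 - 15/8*e2 + 9/2*e3 + 2959/60*e4 - 335/6*e124 - 36*e134 - 17/2*e234
Summing the partial products and collecting blades:
Answer: -4113/200*e1 - 32009/1200*e2 - 379/40*e3 + 30827/480*e4 - 26/5*e123 - 1277/24*e124 - 189/5*e134 - 331/40*e234


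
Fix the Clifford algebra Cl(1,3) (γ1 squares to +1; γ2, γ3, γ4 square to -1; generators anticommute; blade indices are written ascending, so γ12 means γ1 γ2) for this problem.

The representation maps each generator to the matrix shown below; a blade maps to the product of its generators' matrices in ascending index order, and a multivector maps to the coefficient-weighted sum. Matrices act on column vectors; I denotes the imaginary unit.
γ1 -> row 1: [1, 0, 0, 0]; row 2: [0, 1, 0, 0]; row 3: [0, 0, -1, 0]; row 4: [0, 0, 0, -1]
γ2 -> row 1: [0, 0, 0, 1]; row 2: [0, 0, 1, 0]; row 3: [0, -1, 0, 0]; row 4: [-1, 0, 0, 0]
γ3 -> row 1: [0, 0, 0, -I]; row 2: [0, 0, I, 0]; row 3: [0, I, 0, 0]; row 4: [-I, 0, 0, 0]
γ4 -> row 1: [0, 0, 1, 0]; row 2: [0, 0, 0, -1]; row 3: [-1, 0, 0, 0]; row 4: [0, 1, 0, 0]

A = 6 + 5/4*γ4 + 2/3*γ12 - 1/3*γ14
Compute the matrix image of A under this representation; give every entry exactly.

Bivector images (products of the table entries): rho(γ12) = rho(γ1)rho(γ2) = row 1: [0, 0, 0, 1]; row 2: [0, 0, 1, 0]; row 3: [0, 1, 0, 0]; row 4: [1, 0, 0, 0]; rho(γ14) = rho(γ1)rho(γ4) = row 1: [0, 0, 1, 0]; row 2: [0, 0, 0, -1]; row 3: [1, 0, 0, 0]; row 4: [0, -1, 0, 0].
M = (6)*1 + (5/4)*rho(γ4) + (2/3)*rho(γ12) + (-1/3)*rho(γ14), summed entrywise (1 is the identity matrix):
Answer: row 1: [6, 0, 11/12, 2/3]; row 2: [0, 6, 2/3, -11/12]; row 3: [-19/12, 2/3, 6, 0]; row 4: [2/3, 19/12, 0, 6]


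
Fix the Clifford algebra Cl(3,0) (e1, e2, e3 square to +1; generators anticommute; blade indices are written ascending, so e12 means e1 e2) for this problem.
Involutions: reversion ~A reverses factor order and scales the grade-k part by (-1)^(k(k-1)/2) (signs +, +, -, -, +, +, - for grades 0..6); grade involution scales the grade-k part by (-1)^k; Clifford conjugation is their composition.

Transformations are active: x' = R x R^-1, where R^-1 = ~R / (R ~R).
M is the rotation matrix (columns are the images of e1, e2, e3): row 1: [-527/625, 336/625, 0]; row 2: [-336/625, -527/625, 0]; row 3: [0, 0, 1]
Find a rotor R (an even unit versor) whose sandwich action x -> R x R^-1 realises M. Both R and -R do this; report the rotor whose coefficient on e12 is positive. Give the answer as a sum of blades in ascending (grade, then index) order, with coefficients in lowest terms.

Method: write R = a + b12*e12 + b13*e13 + b23*e23 with a^2 + b12^2 + b13^2 + b23^2 = 1 (so R^-1 = ~R). Expanding the columns R e_j ~R gives tr M = 4a^2 - 1 and, from the antisymmetric part, M21 - M12 = -4a*b12, M13 - M31 = 4a*b13, M32 - M23 = -4a*b23.
Here tr M = -429/625, so a^2 = (1 + tr M)/4 = 49/625 and a = ±7/25. Taking a = 7/25: M21 - M12 = -672/625, M13 - M31 = 0, M32 - M23 = 0, giving b12 = 24/25, b13 = 0, b23 = 0, i.e. R = 7/25 + 24/25*e12.
Its e12 coefficient is already positive.
Answer: 7/25 + 24/25*e12. Recall the cover is two-to-one: with M of trace -429/625, both preimages act alike, and the stated e12 sign chooses the sheet.


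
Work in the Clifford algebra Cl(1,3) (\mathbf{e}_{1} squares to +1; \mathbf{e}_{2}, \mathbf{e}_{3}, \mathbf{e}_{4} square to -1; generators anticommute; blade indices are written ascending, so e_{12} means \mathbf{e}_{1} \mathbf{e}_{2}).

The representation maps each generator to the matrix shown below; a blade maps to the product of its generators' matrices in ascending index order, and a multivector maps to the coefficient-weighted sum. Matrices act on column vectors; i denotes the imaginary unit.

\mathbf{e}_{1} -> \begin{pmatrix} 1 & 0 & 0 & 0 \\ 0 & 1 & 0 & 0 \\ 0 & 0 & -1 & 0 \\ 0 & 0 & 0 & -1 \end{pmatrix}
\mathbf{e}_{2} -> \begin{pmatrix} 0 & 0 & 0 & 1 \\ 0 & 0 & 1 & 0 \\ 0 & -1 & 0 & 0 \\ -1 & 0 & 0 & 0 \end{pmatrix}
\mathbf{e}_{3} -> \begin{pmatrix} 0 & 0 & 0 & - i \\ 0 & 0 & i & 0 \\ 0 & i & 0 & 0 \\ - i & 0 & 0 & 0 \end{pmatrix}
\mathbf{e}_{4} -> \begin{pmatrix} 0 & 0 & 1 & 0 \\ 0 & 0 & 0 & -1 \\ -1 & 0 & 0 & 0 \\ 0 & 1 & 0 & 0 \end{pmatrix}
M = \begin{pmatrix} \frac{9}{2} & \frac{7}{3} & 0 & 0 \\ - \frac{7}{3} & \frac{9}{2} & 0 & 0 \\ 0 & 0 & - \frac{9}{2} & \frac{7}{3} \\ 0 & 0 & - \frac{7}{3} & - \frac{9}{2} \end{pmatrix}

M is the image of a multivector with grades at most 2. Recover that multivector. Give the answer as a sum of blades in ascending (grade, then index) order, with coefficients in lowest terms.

Method: the blade images are trace-orthogonal — tr(rho(e_A) rho(e_B)^-1) = 4 if A = B and 0 otherwise — and rho(e_A)^-1 = (e_A)^2 * rho(e_A) with (e_A)^2 = +1 or -1, so the coefficient of e_A in the preimage is (e_A)^2 * tr(M rho(e_A))/4.
Nonzero projections over blades of grade <= 2: e_{1}: (e_{1})^2 = +1, tr(M rho(e_{1})) = 18, coefficient \frac{9}{2}; e_{24}: (e_{24})^2 = -1, tr(M rho(e_{24})) = - \frac{28}{3}, coefficient \frac{7}{3}. Every other blade of grade <= 2 projects to 0.
Answer: \frac{9}{2} e_{1} + \frac{7}{3} e_{24}


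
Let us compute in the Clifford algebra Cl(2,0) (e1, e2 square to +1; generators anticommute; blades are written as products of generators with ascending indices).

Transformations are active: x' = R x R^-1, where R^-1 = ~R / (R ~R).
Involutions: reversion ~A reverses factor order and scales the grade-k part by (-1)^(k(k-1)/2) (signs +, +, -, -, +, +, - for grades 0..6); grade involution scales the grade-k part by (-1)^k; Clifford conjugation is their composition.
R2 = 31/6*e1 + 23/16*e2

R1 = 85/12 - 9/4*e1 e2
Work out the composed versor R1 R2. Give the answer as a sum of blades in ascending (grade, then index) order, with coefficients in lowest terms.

Distribute over the terms of R1 (each basis-blade product reordered to ascending indices, repeated generators contracted through their squares):
(85/12) R2 = 2635/72*e1 + 1955/192*e2
(-9/4*e1 e2) R2 = -207/64*e1 + 93/8*e2
Summing the partial products and collecting blades:
Answer: 19217/576*e1 + 4187/192*e2


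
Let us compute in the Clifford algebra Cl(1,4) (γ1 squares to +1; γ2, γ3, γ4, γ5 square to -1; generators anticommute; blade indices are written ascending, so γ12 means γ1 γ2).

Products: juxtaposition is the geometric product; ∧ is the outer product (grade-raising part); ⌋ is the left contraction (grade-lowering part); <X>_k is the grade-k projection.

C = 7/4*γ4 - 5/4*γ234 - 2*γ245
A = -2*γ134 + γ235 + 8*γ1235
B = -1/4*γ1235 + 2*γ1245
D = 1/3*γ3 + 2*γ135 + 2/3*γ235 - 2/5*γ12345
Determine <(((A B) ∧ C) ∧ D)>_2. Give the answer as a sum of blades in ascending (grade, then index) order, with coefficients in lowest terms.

step 1: 2 + 1/4*γ1 + 16*γ34 + 2*γ134 + 4*γ235 + 1/2*γ245
step 2: 7/2*γ4 + 7/16*γ14 - 5/2*γ234 - 4*γ245 - 5/16*γ1234 - 1/2*γ1245 - 7*γ2345
step 3: -7/6*γ34 - 7/48*γ134 + 7*γ1345 + γ2345 + 1/8*γ12345
step 4: -7/6*γ34
Answer: -7/6*γ34


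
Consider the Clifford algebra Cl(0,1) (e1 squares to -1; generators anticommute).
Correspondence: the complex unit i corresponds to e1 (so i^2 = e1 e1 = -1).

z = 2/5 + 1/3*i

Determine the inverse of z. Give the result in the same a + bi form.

In blades: z = 2/5 + 1/3*e1.
With qbar = 2/5 - 1/3*e1 (scalar fixed, mapped units negated), z qbar = 61/225 (the sum of squared coefficients), so z^-1 = qbar / (61/225) = 90/61 - 75/61*e1; translating back:
Answer: 90/61 - 75/61*i


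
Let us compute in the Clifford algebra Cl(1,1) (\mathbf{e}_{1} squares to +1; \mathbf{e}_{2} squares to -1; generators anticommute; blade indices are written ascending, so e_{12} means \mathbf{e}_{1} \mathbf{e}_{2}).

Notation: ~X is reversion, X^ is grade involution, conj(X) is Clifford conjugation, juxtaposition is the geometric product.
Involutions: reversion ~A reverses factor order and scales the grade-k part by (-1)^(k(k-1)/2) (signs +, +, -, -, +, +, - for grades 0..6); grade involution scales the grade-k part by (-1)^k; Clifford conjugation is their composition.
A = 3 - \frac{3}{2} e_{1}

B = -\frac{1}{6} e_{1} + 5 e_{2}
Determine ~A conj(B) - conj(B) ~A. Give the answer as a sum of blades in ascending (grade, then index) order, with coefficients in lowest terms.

first term: -\frac{1}{4} + \frac{1}{2} e_{1} - 15 e_{2} + \frac{15}{2} e_{12}
second term: -\frac{1}{4} + \frac{1}{2} e_{1} - 15 e_{2} - \frac{15}{2} e_{12}
Answer: 15 e_{12}


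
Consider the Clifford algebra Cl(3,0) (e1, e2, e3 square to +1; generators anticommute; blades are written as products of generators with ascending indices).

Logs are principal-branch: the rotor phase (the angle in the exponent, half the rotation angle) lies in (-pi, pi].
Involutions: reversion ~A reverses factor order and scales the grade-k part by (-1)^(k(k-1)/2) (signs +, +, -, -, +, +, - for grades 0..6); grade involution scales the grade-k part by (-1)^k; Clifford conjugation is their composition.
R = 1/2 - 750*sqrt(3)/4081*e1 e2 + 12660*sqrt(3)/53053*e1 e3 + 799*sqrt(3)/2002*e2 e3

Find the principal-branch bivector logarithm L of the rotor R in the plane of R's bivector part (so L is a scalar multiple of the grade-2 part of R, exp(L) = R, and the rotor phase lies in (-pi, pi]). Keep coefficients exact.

The scalar part of R is 1/2, which fixes the principal-branch rotor phase; the unit plane is then the bivector part divided by the sine of that phase, and L is that plane scaled by the phase.
Concretely: cos(phase) = 1/2 gives phase = ±pi/3, and since phase/sin(phase) is even the sign is immaterial: L = (phase/sin(phase)) * <R>_2 = (2*sqrt(3)*pi/9) * <R>_2.
Answer: -500*pi/4081*e1 e2 + 8440*pi/53053*e1 e3 + 799*pi/3003*e2 e3


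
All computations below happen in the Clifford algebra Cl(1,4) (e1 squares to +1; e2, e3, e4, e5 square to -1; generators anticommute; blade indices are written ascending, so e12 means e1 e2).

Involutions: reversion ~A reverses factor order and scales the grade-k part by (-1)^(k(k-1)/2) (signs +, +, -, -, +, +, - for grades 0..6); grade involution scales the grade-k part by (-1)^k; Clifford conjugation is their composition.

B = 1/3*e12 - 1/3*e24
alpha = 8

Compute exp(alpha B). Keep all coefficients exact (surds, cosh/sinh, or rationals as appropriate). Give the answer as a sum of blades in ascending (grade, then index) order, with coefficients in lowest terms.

B^2 term by term: the squares give (1/3)^2*(e12)^2 + (-1/3)^2*(e24)^2 = 1/9*(+1) + 1/9*(-1) = 0 (each basis 2-blade squares to minus the product of its generators' squares); cross terms between blades sharing an index anticommute and cancel. So B^2 = 0.
B^2 = 0, so the series truncates immediately: exp(alpha B) = 1 + alpha B (parabolic case).
Answer: 1 + 8/3*e12 - 8/3*e24


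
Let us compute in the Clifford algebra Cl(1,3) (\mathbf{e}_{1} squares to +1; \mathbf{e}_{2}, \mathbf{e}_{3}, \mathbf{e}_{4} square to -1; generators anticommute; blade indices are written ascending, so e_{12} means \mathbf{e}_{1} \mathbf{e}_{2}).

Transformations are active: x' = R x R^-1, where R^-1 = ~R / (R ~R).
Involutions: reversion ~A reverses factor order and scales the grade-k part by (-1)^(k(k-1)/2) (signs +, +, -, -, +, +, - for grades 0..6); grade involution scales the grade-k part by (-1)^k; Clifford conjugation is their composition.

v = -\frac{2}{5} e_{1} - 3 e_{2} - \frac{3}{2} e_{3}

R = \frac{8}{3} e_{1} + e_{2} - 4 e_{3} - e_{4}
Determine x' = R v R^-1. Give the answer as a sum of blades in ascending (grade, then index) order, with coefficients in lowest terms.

~R = \frac{8}{3} e_{1} + e_{2} - 4 e_{3} - e_{4}, and R ~R = -\frac{98}{9}, so R^-1 = ~R / (-\frac{98}{9}).
R v = -\frac{61}{15} - \frac{38}{5} e_{12} - \frac{28}{5} e_{13} - \frac{2}{5} e_{14} - \frac{27}{2} e_{23} - 3 e_{24} - \frac{3}{2} e_{34}
Answer: \frac{586}{245} e_{1} + \frac{918}{245} e_{2} - \frac{729}{490} e_{3} - \frac{183}{245} e_{4}


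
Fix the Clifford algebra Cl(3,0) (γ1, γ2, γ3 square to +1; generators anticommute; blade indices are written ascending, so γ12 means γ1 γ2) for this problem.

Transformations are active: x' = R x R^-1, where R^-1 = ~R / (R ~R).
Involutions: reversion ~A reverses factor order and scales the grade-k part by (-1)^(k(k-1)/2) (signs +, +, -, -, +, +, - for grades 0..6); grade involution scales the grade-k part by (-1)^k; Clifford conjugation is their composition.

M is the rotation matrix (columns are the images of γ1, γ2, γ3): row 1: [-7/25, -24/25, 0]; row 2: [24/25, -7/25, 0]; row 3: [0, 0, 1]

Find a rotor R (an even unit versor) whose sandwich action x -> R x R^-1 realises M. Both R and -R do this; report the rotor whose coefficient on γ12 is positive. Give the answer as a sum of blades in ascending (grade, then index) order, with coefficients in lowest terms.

Method: write R = a + b12*γ12 + b13*γ13 + b23*γ23 with a^2 + b12^2 + b13^2 + b23^2 = 1 (so R^-1 = ~R). Expanding the columns R e_j ~R gives tr M = 4a^2 - 1 and, from the antisymmetric part, M21 - M12 = -4a*b12, M13 - M31 = 4a*b13, M32 - M23 = -4a*b23.
Here tr M = 11/25, so a^2 = (1 + tr M)/4 = 9/25 and a = ±3/5. Taking a = 3/5: M21 - M12 = 48/25, M13 - M31 = 0, M32 - M23 = 0, giving b12 = -4/5, b13 = 0, b23 = 0, i.e. R = 3/5 - 4/5*γ12.
Its γ12 coefficient is negative, so report the other preimage -R.
Answer: -3/5 + 4/5*γ12. Uniqueness: Spin(3) -> SO(3) maps R and -R to the same rotation of trace 11/25; fixing the sign of the γ12 coefficient removes the ambiguity.


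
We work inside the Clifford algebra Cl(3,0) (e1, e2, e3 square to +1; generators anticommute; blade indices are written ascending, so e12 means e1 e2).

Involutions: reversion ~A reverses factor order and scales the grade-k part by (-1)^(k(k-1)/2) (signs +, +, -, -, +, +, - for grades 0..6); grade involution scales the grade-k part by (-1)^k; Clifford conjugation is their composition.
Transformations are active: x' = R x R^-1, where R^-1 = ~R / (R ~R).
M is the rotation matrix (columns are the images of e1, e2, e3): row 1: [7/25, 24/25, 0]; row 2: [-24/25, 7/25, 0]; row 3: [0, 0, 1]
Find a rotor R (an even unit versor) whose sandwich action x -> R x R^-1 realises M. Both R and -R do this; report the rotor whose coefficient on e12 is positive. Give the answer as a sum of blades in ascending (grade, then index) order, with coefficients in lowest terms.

Method: write R = a + b12*e12 + b13*e13 + b23*e23 with a^2 + b12^2 + b13^2 + b23^2 = 1 (so R^-1 = ~R). Expanding the columns R e_j ~R gives tr M = 4a^2 - 1 and, from the antisymmetric part, M21 - M12 = -4a*b12, M13 - M31 = 4a*b13, M32 - M23 = -4a*b23.
Here tr M = 39/25, so a^2 = (1 + tr M)/4 = 16/25 and a = ±4/5. Taking a = 4/5: M21 - M12 = -48/25, M13 - M31 = 0, M32 - M23 = 0, giving b12 = 3/5, b13 = 0, b23 = 0, i.e. R = 4/5 + 3/5*e12.
Its e12 coefficient is already positive.
Answer: 4/5 + 3/5*e12. Uniqueness: Spin(3) -> SO(3) maps R and -R to the same rotation of trace 39/25; fixing the sign of the e12 coefficient removes the ambiguity.


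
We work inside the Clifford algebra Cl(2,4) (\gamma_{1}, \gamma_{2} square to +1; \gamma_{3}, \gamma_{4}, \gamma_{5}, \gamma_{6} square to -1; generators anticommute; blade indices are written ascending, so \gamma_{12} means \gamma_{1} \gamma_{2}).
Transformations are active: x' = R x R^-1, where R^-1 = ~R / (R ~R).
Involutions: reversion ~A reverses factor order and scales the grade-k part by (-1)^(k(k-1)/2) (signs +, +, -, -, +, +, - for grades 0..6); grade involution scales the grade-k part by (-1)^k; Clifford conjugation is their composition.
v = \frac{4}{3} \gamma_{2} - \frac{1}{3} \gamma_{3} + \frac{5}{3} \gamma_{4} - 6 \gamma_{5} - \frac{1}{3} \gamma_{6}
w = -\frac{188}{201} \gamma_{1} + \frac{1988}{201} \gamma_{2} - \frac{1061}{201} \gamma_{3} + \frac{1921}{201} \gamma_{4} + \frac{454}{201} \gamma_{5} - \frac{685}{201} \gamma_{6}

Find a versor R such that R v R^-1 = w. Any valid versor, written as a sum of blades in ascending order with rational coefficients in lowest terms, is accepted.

Key observation: q(v) = q(w) = -\frac{335}{9} (sandwiches preserve the norm), so R = v + w = -\frac{188}{201} \gamma_{1} + \frac{752}{67} \gamma_{2} - \frac{376}{67} \gamma_{3} + \frac{752}{67} \gamma_{4} - \frac{752}{201} \gamma_{5} - \frac{752}{201} \gamma_{6} works whenever it is invertible — the component of v along it is kept and (v - w)/2 reverses, sending v to w.
Answer: -\frac{188}{201} \gamma_{1} + \frac{752}{67} \gamma_{2} - \frac{376}{67} \gamma_{3} + \frac{752}{67} \gamma_{4} - \frac{752}{201} \gamma_{5} - \frac{752}{201} \gamma_{6}


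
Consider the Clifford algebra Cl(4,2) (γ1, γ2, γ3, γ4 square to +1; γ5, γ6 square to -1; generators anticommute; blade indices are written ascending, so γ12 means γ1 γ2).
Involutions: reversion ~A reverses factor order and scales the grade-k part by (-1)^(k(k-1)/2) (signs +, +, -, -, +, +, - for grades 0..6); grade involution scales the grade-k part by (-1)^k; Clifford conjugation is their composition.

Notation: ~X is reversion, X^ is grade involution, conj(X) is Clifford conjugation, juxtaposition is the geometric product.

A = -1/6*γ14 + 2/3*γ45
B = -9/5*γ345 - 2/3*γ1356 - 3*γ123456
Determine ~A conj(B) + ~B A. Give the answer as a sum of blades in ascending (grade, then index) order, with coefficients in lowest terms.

first term: 6/5*γ3 + 3/10*γ135 - 2*γ1236 - 4/9*γ1346 - 1/2*γ2356 - 1/9*γ3456
second term: 6/5*γ3 - 3/10*γ135 + 2*γ1236 - 4/9*γ1346 + 1/2*γ2356 - 1/9*γ3456
Answer: 12/5*γ3 - 8/9*γ1346 - 2/9*γ3456


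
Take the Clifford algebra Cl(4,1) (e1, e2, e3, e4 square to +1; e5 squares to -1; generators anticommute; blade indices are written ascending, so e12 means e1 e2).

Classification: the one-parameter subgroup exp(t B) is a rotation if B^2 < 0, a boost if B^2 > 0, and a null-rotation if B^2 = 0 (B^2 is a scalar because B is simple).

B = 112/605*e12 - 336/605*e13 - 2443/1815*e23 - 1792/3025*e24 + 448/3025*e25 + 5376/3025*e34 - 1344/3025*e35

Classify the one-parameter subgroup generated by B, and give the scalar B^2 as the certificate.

B^2 term by term: the squares give (112/605)^2*(e12)^2 + (-336/605)^2*(e13)^2 + (-2443/1815)^2*(e23)^2 + (-1792/3025)^2*(e24)^2 + (448/3025)^2*(e25)^2 + (5376/3025)^2*(e34)^2 + (-1344/3025)^2*(e35)^2 = 12544/366025*(-1) + 112896/366025*(-1) + 5968249/3294225*(-1) + 3211264/9150625*(-1) + 200704/9150625*(+1) + 28901376/9150625*(-1) + 1806336/9150625*(+1) = -49/9 (each basis 2-blade squares to minus the product of its generators' squares); cross terms between blades sharing an index anticommute and cancel; the commuting (index-disjoint) pairs give grade-4 terms 2*c*c'*(blade product), which cancel blade by blade — e1234: 1204224/1830125 - 1204224/1830125 = 0; e1235: -301056/1830125 + 301056/1830125 = 0; e2345: -4816896/9150625 + 4816896/9150625 = 0 — confirming B is simple. So B^2 = -49/9.
Answer: rotation, certificate B^2 = -49/9. Key observation: B^2 = -49/9 is a conjugation invariant, so its sign decides the class regardless of the surface form of B.


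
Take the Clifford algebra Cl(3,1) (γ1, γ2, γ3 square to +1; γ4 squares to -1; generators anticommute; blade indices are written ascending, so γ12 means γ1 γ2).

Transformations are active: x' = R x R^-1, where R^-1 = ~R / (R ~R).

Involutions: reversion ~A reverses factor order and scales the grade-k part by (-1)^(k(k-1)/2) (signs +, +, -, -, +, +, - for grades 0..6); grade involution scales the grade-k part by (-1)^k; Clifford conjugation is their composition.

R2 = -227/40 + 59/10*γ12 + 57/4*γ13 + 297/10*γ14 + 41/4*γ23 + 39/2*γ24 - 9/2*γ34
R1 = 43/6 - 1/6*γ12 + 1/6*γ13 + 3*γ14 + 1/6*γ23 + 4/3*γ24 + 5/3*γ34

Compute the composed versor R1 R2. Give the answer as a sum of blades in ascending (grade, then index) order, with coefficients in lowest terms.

Distribute over the grade parts of R1 (each basis-blade product reordered to ascending indices, repeated generators contracted through their squares):
<R1>_0 (= 43/6) R2 = -9761/240 + 2537/60*γ12 + 817/8*γ13 + 4257/20*γ14 + 1763/24*γ23 + 559/4*γ24 - 129/4*γ34
<R1>_2 (= -1/6*γ12 + 1/6*γ13 + 3*γ14 + 1/6*γ23 + 4/3*γ24 + 5/3*γ34) R2 = 209/2 + 1641/80*γ12 - 5331/80*γ13 - 6317/120*γ14 - 2887/80*γ23 - 11/4*γ24 + 4651/120*γ34 + 721/30*γ1234
Summing the partial products and collecting blades:
Answer: 15319/240 + 15071/240*γ12 + 2839/80*γ13 + 3845/24*γ14 + 8969/240*γ23 + 137*γ24 + 781/120*γ34 + 721/30*γ1234


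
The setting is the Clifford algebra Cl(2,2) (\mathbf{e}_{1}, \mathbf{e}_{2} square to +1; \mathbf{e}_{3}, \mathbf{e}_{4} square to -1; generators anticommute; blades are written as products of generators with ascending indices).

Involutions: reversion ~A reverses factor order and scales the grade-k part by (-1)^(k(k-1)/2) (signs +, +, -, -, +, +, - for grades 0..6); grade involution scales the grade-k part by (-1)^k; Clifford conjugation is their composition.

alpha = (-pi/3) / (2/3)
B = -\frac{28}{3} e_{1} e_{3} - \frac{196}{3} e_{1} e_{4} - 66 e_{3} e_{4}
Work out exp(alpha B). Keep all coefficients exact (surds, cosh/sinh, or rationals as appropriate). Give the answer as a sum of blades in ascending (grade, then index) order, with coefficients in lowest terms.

B^2 term by term: the squares give (-\frac{28}{3})^2*(e_{1} e_{3})^2 + (-\frac{196}{3})^2*(e_{1} e_{4})^2 + (-66)^2*(e_{3} e_{4})^2 = \frac{784}{9}*(+1) + \frac{38416}{9}*(+1) + 4356*(-1) = -\frac{4}{9} (each basis 2-blade squares to minus the product of its generators' squares); cross terms between blades sharing an index anticommute and cancel. So B^2 = -\frac{4}{9}.
B^2 = -\frac{4}{9} — circular case — the even/odd split gives cos and sin: l = \frac{2}{3}, alpha*l = - \frac{\pi}{3}, so exp(alpha B) = cos(- \frac{\pi}{3}) + (sin(- \frac{\pi}{3})/(\frac{2}{3}))*B = \frac{1}{2} + (- \frac{3 \sqrt{3}}{4})*B.
Answer: \frac{1}{2} + 7 \sqrt{3} e_{1} e_{3} + 49 \sqrt{3} e_{1} e_{4} + \frac{99 \sqrt{3}}{2} e_{3} e_{4}


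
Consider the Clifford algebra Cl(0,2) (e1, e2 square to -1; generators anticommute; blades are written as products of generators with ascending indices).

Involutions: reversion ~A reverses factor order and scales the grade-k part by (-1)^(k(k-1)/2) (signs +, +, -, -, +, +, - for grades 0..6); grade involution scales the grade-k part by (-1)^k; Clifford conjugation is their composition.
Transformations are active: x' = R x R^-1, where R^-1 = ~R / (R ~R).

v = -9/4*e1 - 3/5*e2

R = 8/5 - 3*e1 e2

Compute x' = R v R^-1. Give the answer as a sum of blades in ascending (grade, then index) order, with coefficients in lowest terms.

~R = 8/5 + 3*e1 e2, and R ~R = 289/25, so R^-1 = ~R / (289/25).
R v = -27/5*e1 + 579/100*e2
Answer: 873/1156*e1 + 3183/1445*e2


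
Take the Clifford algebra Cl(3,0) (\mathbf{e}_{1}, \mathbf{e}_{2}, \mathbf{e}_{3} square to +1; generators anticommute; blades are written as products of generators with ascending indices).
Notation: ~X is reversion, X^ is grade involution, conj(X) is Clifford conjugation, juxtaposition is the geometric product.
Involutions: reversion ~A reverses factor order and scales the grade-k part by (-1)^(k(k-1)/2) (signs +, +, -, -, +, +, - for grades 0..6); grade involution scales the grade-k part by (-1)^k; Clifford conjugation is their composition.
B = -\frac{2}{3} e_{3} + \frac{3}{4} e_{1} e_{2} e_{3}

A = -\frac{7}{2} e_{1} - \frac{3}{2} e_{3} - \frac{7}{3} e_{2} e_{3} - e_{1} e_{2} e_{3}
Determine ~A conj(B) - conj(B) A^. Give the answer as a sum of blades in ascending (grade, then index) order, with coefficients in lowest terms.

first term: -\frac{7}{4} - \frac{7}{4} e_{1} + \frac{14}{9} e_{2} - \frac{11}{24} e_{1} e_{2} - \frac{7}{3} e_{1} e_{3} - \frac{21}{8} e_{2} e_{3}
second term: \frac{1}{4} + \frac{7}{4} e_{1} + \frac{14}{9} e_{2} + \frac{43}{24} e_{1} e_{2} - \frac{7}{3} e_{1} e_{3} + \frac{21}{8} e_{2} e_{3}
Answer: -2 - \frac{7}{2} e_{1} - \frac{9}{4} e_{1} e_{2} - \frac{21}{4} e_{2} e_{3}


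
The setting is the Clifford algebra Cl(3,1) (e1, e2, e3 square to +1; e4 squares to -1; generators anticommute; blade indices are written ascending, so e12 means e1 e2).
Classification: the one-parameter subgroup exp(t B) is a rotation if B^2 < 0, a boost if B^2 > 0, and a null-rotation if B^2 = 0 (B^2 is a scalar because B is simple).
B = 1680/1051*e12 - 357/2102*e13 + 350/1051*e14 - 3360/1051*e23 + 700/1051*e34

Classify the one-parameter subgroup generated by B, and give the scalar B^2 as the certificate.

B^2 term by term: the squares give (1680/1051)^2*(e12)^2 + (-357/2102)^2*(e13)^2 + (350/1051)^2*(e14)^2 + (-3360/1051)^2*(e23)^2 + (700/1051)^2*(e34)^2 = 2822400/1104601*(-1) + 127449/4418404*(-1) + 122500/1104601*(+1) + 11289600/1104601*(-1) + 490000/1104601*(+1) = -49/4 (each basis 2-blade squares to minus the product of its generators' squares); cross terms between blades sharing an index anticommute and cancel; the commuting (index-disjoint) pairs give grade-4 terms 2*c*c'*(blade product), which cancel blade by blade — e1234: 2352000/1104601 - 2352000/1104601 = 0 — confirming B is simple. So B^2 = -49/4.
Answer: rotation, certificate B^2 = -49/4. Check the certificate: B^2 = -49/4, and that sign is decisive whatever form B takes.


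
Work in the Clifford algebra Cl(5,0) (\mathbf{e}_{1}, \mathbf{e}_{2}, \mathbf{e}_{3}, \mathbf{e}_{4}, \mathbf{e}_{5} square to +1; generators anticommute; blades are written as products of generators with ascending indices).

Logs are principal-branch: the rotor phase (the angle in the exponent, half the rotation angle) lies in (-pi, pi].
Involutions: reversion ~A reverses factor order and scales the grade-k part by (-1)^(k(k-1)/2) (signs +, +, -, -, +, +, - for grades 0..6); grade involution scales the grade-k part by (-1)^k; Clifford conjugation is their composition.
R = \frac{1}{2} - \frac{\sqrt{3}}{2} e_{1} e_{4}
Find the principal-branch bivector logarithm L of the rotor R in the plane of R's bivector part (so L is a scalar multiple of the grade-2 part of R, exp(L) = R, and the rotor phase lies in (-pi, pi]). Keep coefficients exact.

The scalar part of R is \frac{1}{2}, which fixes the principal-branch rotor phase; the unit plane is then the bivector part divided by the sine of that phase, and L is that plane scaled by the phase.
Concretely: cos(phase) = \frac{1}{2} gives phase = ±\frac{\pi}{3}, and since phase/sin(phase) is even the sign is immaterial: L = (phase/sin(phase)) * <R>_2 = (\frac{2 \sqrt{3} \pi}{9}) * <R>_2.
Answer: - \frac{\pi}{3} e_{1} e_{4}


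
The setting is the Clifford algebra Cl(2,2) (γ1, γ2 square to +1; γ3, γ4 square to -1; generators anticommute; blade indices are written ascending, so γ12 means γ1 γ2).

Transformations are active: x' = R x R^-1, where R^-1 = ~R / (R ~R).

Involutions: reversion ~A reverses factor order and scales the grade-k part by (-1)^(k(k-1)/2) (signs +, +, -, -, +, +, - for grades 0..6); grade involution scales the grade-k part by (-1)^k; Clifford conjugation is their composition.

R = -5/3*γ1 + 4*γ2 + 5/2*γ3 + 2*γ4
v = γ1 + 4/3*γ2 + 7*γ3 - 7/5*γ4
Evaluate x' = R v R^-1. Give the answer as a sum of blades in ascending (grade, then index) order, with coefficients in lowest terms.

~R = -5/3*γ1 + 4*γ2 + 5/2*γ3 + 2*γ4, and R ~R = 307/36, so R^-1 = ~R / (307/36).
R v = -331/30 - 56/9*γ12 - 85/6*γ13 + 1/3*γ14 + 74/3*γ23 - 124/15*γ24 - 35/2*γ34
Answer: 1017/307*γ1 - 53804/4605*γ2 - 4135/307*γ3 - 1159/307*γ4


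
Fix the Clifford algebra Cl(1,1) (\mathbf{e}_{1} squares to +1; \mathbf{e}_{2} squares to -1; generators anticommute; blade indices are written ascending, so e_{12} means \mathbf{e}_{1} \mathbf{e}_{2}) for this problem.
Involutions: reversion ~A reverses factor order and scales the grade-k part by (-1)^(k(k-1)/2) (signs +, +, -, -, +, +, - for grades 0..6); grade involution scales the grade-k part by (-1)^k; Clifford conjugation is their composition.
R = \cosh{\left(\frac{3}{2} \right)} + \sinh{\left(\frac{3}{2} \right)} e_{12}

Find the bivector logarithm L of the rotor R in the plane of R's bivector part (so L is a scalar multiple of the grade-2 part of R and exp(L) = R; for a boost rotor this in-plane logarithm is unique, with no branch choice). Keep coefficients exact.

The scalar part of R is \cosh{\left(\frac{3}{2} \right)}, giving the rapidity magnitude (cosh is even); the bivector part supplies orientation, its quotient by sinh of the rapidity is the plane, and L = rapidity * plane — unique in that plane, since flipping both signs leaves L unchanged.
Concretely: cosh(rapidity) = \cosh{\left(\frac{3}{2} \right)} gives rapidity = ±\frac{3}{2}, and since rapidity/sinh(rapidity) is even the sign is immaterial: L = (rapidity/sinh(rapidity)) * <R>_2 = (\frac{3}{2 \sinh{\left(\frac{3}{2} \right)}}) * <R>_2.
Answer: \frac{3}{2} e_{12}


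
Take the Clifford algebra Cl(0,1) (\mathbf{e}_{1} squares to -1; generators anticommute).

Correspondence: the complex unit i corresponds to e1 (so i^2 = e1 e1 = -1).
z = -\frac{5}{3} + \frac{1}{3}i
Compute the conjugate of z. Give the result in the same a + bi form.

In blades: z = -\frac{5}{3} + \frac{1}{3} e_{1}.
Conjugation here is Clifford conjugation: the scalar is fixed and the grade-1 and grade-2 blades all flip sign, giving -\frac{5}{3} - \frac{1}{3} e_{1}; translating back:
Answer: -\frac{5}{3} - \frac{1}{3}i


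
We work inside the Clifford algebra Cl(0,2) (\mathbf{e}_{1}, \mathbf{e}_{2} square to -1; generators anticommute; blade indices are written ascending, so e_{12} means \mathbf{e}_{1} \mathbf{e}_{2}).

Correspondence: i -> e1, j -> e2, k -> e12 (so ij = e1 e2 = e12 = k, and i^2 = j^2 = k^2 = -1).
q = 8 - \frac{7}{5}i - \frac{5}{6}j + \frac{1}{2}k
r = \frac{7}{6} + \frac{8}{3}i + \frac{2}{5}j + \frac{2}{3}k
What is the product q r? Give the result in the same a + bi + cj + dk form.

In blades: q = 8 - \frac{7}{5} e_{1} - \frac{5}{6} e_{2} + \frac{1}{2} e_{12}, r = \frac{7}{6} + \frac{8}{3} e_{1} + \frac{2}{5} e_{2} + \frac{2}{3} e_{12}.
Distribute q over r term by term (generator squares from the signature, products reordered to ascending indices): (8)*r = \frac{28}{3} + \frac{64}{3} e_{1} + \frac{16}{5} e_{2} + \frac{16}{3} e_{12}; (-\frac{7}{5} e_{1})*r = \frac{56}{15} - \frac{49}{30} e_{1} + \frac{14}{15} e_{2} - \frac{14}{25} e_{12}; (-\frac{5}{6} e_{2})*r = \frac{1}{3} - \frac{5}{9} e_{1} - \frac{35}{36} e_{2} + \frac{20}{9} e_{12}; (\frac{1}{2} e_{12})*r = -\frac{1}{3} - \frac{1}{5} e_{1} + \frac{4}{3} e_{2} + \frac{7}{12} e_{12}.
Sum: \frac{196}{15} + \frac{341}{18} e_{1} + \frac{809}{180} e_{2} + \frac{6821}{900} e_{12}; translating back through the correspondence:
Answer: \frac{196}{15} + \frac{341}{18}i + \frac{809}{180}j + \frac{6821}{900}k


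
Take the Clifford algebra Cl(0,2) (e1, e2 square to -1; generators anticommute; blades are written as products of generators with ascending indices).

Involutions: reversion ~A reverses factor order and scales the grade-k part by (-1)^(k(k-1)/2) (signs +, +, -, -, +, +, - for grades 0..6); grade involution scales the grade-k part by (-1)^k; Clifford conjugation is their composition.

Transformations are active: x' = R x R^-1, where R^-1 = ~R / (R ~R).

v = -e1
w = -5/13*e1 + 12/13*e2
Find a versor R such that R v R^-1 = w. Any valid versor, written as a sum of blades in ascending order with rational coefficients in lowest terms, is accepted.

Equal squares first: v^2 = w^2 = -1. Then v + w = -18/13*e1 + 12/13*e2 is a versor taking v to w, provided it is invertible.
Answer: -18/13*e1 + 12/13*e2


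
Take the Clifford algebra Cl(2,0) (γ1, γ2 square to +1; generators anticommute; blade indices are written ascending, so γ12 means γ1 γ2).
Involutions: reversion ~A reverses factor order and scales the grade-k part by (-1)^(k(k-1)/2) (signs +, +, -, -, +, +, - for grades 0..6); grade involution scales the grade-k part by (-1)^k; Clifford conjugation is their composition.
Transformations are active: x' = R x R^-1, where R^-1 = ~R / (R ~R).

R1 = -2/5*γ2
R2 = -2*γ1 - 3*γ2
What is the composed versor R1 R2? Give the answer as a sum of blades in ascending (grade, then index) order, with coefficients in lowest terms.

Distribute over the terms of R1 (each basis-blade product reordered to ascending indices, repeated generators contracted through their squares):
(-2/5*γ2) R2 = 6/5 - 4/5*γ12
Answer: 6/5 - 4/5*γ12


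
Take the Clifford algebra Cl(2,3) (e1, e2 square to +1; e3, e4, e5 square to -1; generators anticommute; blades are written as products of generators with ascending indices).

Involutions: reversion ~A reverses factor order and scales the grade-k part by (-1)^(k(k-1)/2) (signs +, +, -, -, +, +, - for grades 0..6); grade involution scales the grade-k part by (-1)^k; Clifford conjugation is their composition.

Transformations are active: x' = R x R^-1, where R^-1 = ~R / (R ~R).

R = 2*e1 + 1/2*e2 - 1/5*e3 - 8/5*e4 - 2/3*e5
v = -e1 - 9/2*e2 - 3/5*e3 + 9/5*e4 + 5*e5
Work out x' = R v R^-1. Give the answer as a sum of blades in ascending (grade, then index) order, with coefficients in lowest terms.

~R = 2*e1 + 1/2*e2 - 1/5*e3 - 8/5*e4 - 2/3*e5, and R ~R = 217/180, so R^-1 = ~R / (217/180).
R v = 553/300 - 17/2*e1 e2 - 7/5*e1 e3 + 2*e1 e4 + 28/3*e1 e5 - 6/5*e2 e3 - 63/10*e2 e4 - 1/2*e2 e5 - 33/25*e3 e4 - 7/5*e3 e5 - 34/5*e4 e5
Answer: 1103/155*e1 + 1869/310*e2 - 9/775*e3 - 5187/775*e4 - 1091/155*e5
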